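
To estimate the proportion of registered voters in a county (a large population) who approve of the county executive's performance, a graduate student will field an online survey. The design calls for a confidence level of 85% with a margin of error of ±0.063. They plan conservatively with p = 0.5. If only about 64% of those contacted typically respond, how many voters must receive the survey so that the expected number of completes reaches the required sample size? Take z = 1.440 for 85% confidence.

205

Completed interviews needed: n₀ = 1.440² × 0.2500 / 0.063² ≈ 130.61 → 131.
At a 64% response rate, contacts needed = 131 / 0.64 ≈ 204.69 → 205.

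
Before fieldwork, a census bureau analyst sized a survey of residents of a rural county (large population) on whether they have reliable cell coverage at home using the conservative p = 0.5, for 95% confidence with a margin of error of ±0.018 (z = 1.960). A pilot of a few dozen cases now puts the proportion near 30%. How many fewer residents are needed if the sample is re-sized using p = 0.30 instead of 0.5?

475

Conservative (p = 0.5): n = 1.960² × 0.25 / 0.018² ≈ 2964.20 → 2965.
Using p = 0.30: p(1−p) = 0.2100, so n = 1.960² × 0.2100 / 0.018² ≈ 2489.93 → 2490.
Reduction: 2965 − 2490 = 475.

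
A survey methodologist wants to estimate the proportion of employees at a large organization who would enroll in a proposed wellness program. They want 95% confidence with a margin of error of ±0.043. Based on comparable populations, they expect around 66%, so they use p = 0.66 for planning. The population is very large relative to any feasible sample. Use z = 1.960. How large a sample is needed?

467

With p = 0.66, p(1−p) = 0.2244.
n = z²·p(1−p)/E² = 1.960² × 0.2244 / 0.043² = 3.8416 × 0.2244 / 0.001849 ≈ 466.23.
Rounding up gives n = 467.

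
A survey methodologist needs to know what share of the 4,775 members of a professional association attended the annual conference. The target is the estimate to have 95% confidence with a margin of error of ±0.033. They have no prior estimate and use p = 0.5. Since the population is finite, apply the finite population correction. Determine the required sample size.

745

For 95% confidence, z = 1.960.
Unadjusted: n₀ = 1.960² × 0.50 × 0.50 / 0.033² ≈ 881.91, so n₀ = 882.
Finite population correction with N = 4,775: n = n₀ / (1 + (n₀−1)/N) = 882 / (1 + 881/4775) = 882 / 1.1845 ≈ 744.62.
Rounding up, n = 745.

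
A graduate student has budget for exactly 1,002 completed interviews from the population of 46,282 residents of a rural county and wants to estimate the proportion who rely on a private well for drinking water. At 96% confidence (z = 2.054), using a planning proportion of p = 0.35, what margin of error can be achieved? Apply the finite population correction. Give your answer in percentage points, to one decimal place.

3.1

Finite-population factor: (N−n)/(N−1) = (46282−1002)/(46282−1) = 0.9784.
SE(p̂) = √[p(1−p)/n · (N−n)/(N−1)] = √[0.2275/1002 × 0.9784] = 0.01490.
E = z × SE = 2.054 × 0.01490 = 0.03061 ≈ 3.1 percentage points.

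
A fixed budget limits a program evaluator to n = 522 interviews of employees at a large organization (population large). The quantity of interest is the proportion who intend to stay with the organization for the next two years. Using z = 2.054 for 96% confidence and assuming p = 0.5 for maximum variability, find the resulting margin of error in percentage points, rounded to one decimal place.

4.5

SE(p̂) = √[p(1−p)/n] = √[0.2500/522] = 0.02188.
E = z × SE = 2.054 × 0.02188 = 0.04495, or 4.5 percentage points.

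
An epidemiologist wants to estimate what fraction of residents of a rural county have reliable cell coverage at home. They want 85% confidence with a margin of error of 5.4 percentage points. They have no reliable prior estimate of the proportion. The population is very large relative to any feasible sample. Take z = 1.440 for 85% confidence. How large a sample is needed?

178

With no prior estimate, use p = 0.5, giving p(1−p) = 0.25.
n = z²·p(1−p)/E² = 1.440² × 0.2500 / 0.054² = 2.0736 × 0.2500 / 0.002916 ≈ 177.78.
Rounding up gives n = 178.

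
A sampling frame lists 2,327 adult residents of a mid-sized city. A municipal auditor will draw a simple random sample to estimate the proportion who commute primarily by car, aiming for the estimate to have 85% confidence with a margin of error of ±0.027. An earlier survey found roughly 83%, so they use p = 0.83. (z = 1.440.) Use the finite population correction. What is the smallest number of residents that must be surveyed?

343

Unadjusted: n₀ = 1.440² × 0.83 × 0.17 / 0.027² ≈ 401.35, so n₀ = 402.
Finite population correction with N = 2,327: n = n₀ / (1 + (n₀−1)/N) = 402 / (1 + 401/2327) = 402 / 1.1723 ≈ 342.91.
Rounding up, n = 343.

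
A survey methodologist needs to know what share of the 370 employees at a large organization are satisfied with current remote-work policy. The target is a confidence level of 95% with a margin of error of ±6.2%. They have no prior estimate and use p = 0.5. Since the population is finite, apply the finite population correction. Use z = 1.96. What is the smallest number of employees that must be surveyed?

Unadjusted: n₀ = 1.96² × 0.50 × 0.50 / 0.062² ≈ 249.84, so n₀ = 250.
Finite population correction with N = 370: n = n₀ / (1 + (n₀−1)/N) = 250 / (1 + 249/370) = 250 / 1.6730 ≈ 149.43.
Rounding up, n = 150.

150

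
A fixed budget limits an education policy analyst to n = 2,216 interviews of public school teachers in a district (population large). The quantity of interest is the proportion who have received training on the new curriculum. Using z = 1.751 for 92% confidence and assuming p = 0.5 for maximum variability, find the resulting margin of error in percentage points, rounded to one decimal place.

SE(p̂) = √[p(1−p)/n] = √[0.2500/2216] = 0.01062.
E = z × SE = 1.751 × 0.01062 = 0.01860, or 1.9 percentage points.

1.9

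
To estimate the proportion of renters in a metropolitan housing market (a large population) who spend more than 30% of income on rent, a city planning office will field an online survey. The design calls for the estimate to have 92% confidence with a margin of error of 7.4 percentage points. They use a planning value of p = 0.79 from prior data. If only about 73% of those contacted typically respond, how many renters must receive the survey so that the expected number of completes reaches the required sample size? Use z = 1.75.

128

Completed interviews needed: n₀ = 1.75² × 0.1659 / 0.074² ≈ 92.78 → 93.
At a 73% response rate, contacts needed = 93 / 0.73 ≈ 127.40 → 128.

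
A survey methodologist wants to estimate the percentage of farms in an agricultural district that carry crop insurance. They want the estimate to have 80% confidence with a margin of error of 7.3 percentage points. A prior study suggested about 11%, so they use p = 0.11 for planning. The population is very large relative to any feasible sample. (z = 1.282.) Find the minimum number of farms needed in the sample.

31

With p = 0.11, p(1−p) = 0.0979.
n = z²·p(1−p)/E² = 1.282² × 0.0979 / 0.073² = 1.6435 × 0.0979 / 0.005329 ≈ 30.19.
Rounding up gives n = 31.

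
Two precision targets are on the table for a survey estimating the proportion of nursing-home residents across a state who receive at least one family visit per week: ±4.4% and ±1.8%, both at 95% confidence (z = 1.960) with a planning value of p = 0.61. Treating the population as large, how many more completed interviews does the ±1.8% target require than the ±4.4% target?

At ±4.4%: n = 1.960² × 0.2379 / 0.044² ≈ 472.06 → 473.
At ±1.8%: n = 1.960² × 0.2379 / 0.018² ≈ 2820.73 → 2821.
Additional respondents: 2821 − 473 = 2348.

2348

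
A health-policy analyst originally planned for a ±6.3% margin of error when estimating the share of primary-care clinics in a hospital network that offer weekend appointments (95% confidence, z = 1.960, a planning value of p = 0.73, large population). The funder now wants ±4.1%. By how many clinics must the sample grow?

At ±6.3%: n = 1.960² × 0.1971 / 0.063² ≈ 190.77 → 191.
At ±4.1%: n = 1.960² × 0.1971 / 0.041² ≈ 450.43 → 451.
Additional respondents: 451 − 191 = 260.

260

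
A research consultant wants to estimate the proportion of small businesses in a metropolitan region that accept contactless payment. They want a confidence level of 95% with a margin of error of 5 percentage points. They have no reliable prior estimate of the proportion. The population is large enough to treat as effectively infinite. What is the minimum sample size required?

385

For 95% confidence, z = 1.96.
With no prior estimate, use p = 0.5, giving p(1−p) = 0.25.
n = z²·p(1−p)/E² = 1.96² × 0.2500 / 0.050² = 3.8416 × 0.2500 / 0.002500 ≈ 384.16.
Rounding up gives n = 385.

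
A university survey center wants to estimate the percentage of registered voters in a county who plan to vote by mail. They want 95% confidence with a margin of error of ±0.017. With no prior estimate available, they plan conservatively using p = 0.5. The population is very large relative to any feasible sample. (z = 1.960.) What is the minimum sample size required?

With p = 0.5, p(1−p) = 0.25.
n = z²·p(1−p)/E² = 1.960² × 0.2500 / 0.017² = 3.8416 × 0.2500 / 0.000289 ≈ 3323.18.
Rounding up gives n = 3324.

3324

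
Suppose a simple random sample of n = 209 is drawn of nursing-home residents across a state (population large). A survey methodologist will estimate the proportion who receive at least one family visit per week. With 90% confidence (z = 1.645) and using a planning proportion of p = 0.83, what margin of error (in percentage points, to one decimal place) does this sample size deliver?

4.3

SE(p̂) = √[p(1−p)/n] = √[0.1411/209] = 0.02598.
E = z × SE = 1.645 × 0.02598 = 0.04274, or 4.3 percentage points.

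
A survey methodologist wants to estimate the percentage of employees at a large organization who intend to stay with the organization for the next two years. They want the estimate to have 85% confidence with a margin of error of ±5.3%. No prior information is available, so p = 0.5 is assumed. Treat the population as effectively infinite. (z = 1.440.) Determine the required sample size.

185

With p = 0.5, p(1−p) = 0.25.
n = z²·p(1−p)/E² = 1.440² × 0.2500 / 0.053² = 2.0736 × 0.2500 / 0.002809 ≈ 184.55.
Rounding up gives n = 185.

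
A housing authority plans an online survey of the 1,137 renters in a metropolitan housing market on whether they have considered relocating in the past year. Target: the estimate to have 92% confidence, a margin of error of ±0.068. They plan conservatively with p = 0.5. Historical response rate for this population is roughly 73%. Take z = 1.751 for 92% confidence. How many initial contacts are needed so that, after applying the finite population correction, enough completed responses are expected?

Completed interviews needed (unadjusted): n₀ = 1.751² × 0.2500 / 0.068² ≈ 165.77 → 166.
FPC for N = 1,137: n = 166 / (1 + 165/1137) = 166 / 1.1451 ≈ 144.96 → 145.
At a 73% response rate, contacts needed = 145 / 0.73 ≈ 198.63 → 199.

199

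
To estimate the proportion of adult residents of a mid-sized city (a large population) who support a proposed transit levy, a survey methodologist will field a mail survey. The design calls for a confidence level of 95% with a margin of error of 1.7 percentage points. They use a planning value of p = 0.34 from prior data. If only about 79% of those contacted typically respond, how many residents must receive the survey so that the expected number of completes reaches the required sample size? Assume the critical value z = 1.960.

3776

Completed interviews needed: n₀ = 1.960² × 0.2244 / 0.017² ≈ 2982.89 → 2983.
At a 79% response rate, contacts needed = 2983 / 0.79 ≈ 3775.95 → 3776.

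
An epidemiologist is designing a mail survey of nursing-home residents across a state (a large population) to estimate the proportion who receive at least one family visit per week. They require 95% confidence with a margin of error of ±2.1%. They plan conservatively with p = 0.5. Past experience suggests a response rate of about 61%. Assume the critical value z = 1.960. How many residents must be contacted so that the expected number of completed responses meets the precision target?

Completed interviews needed: n₀ = 1.960² × 0.2500 / 0.021² ≈ 2177.78 → 2178.
At a 61% response rate, contacts needed = 2178 / 0.61 ≈ 3570.49 → 3571.

3571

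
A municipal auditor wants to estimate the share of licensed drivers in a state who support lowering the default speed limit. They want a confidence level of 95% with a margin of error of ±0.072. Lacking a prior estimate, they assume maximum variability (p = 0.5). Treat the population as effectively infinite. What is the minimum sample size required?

For 95% confidence, z = 1.96.
With p = 0.5, p(1−p) = 0.25.
n = z²·p(1−p)/E² = 1.96² × 0.2500 / 0.072² = 3.8416 × 0.2500 / 0.005184 ≈ 185.26.
Rounding up gives n = 186.

186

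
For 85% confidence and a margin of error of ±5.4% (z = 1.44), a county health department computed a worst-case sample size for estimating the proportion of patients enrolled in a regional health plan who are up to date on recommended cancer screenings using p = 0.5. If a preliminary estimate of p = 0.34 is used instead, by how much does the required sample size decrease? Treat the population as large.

Conservative (p = 0.5): n = 1.44² × 0.25 / 0.054² ≈ 177.78 → 178.
Using p = 0.34: p(1−p) = 0.2244, so n = 1.44² × 0.2244 / 0.054² ≈ 159.57 → 160.
Reduction: 178 − 160 = 18.

18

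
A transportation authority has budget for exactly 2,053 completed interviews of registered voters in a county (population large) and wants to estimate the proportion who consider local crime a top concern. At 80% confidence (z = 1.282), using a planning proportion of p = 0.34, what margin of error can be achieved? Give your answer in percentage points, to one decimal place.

1.3

SE(p̂) = √[p(1−p)/n] = √[0.2244/2053] = 0.01045.
E = z × SE = 1.282 × 0.01045 = 0.01340, or 1.3 percentage points.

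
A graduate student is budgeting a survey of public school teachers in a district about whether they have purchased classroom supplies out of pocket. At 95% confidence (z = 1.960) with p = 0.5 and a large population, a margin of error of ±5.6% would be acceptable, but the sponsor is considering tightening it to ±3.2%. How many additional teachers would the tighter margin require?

At ±5.6%: n = 1.960² × 0.2500 / 0.056² ≈ 306.25 → 307.
At ±3.2%: n = 1.960² × 0.2500 / 0.032² ≈ 937.89 → 938.
Additional respondents: 938 − 307 = 631.

631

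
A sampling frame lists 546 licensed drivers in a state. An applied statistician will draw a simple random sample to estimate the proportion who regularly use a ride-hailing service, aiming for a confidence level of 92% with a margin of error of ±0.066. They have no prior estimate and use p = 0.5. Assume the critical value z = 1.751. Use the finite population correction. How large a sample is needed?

134

Unadjusted: n₀ = 1.751² × 0.50 × 0.50 / 0.066² ≈ 175.96, so n₀ = 176.
Finite population correction with N = 546: n = n₀ / (1 + (n₀−1)/N) = 176 / (1 + 175/546) = 176 / 1.3205 ≈ 133.28.
Rounding up, n = 134.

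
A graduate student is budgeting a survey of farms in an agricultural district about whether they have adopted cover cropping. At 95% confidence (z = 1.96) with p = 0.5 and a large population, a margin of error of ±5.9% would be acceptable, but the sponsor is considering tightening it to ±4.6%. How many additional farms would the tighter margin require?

178

At ±5.9%: n = 1.96² × 0.2500 / 0.059² ≈ 275.90 → 276.
At ±4.6%: n = 1.96² × 0.2500 / 0.046² ≈ 453.88 → 454.
Additional respondents: 454 − 276 = 178.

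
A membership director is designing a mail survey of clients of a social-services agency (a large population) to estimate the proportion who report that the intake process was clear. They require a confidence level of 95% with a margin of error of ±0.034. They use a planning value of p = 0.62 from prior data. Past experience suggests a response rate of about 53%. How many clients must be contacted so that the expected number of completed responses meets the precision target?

1478

For 95% confidence, z = 1.960.
Completed interviews needed: n₀ = 1.960² × 0.2356 / 0.034² ≈ 782.94 → 783.
At a 53% response rate, contacts needed = 783 / 0.53 ≈ 1477.36 → 1478.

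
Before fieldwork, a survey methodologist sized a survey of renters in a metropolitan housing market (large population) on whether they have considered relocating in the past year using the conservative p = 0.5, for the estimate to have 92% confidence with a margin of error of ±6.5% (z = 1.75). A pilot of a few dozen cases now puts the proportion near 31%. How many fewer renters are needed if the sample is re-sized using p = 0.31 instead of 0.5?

26

Conservative (p = 0.5): n = 1.75² × 0.25 / 0.065² ≈ 181.21 → 182.
Using p = 0.31: p(1−p) = 0.2139, so n = 1.75² × 0.2139 / 0.065² ≈ 155.05 → 156.
Reduction: 182 − 156 = 26.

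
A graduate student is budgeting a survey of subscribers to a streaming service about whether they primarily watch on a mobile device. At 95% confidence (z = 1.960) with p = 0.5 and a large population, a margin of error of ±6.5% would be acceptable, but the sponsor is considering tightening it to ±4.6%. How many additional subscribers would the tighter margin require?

226

At ±6.5%: n = 1.960² × 0.2500 / 0.065² ≈ 227.31 → 228.
At ±4.6%: n = 1.960² × 0.2500 / 0.046² ≈ 453.88 → 454.
Additional respondents: 454 − 228 = 226.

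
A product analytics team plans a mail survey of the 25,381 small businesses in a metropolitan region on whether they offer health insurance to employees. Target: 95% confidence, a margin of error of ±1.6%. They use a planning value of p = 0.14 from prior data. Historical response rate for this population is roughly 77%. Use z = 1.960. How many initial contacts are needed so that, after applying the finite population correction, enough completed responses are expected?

Completed interviews needed (unadjusted): n₀ = 1.960² × 0.1204 / 0.016² ≈ 1806.75 → 1807.
FPC for N = 25,381: n = 1807 / (1 + 1806/25381) = 1807 / 1.0712 ≈ 1686.96 → 1687.
At a 77% response rate, contacts needed = 1687 / 0.77 ≈ 2190.91 → 2191.

2191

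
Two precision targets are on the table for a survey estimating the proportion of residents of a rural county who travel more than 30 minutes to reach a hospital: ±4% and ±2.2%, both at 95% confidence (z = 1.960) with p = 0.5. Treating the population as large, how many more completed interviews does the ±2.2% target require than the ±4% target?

1384

At ±4%: n = 1.960² × 0.2500 / 0.040² ≈ 600.25 → 601.
At ±2.2%: n = 1.960² × 0.2500 / 0.022² ≈ 1984.30 → 1985.
Additional respondents: 1985 − 601 = 1384.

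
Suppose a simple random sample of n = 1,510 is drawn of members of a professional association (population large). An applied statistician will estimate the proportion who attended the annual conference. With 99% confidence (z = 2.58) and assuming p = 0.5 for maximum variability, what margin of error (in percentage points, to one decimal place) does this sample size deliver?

SE(p̂) = √[p(1−p)/n] = √[0.2500/1510] = 0.01287.
E = z × SE = 2.58 × 0.01287 = 0.03320, or 3.3 percentage points.

3.3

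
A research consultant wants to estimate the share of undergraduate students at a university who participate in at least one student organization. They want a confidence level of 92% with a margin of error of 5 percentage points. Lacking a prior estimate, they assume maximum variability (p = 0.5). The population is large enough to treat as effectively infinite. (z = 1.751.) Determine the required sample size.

307

With p = 0.5, p(1−p) = 0.25.
n = z²·p(1−p)/E² = 1.751² × 0.2500 / 0.050² = 3.0660 × 0.2500 / 0.002500 ≈ 306.60.
Rounding up gives n = 307.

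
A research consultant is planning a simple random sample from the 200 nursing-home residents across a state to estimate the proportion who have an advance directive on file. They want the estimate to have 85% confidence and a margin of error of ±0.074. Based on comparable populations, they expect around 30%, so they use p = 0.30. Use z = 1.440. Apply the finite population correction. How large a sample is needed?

Unadjusted: n₀ = 1.440² × 0.30 × 0.70 / 0.074² ≈ 79.52, so n₀ = 80.
Finite population correction with N = 200: n = n₀ / (1 + (n₀−1)/N) = 80 / (1 + 79/200) = 80 / 1.3950 ≈ 57.35.
Rounding up, n = 58.

58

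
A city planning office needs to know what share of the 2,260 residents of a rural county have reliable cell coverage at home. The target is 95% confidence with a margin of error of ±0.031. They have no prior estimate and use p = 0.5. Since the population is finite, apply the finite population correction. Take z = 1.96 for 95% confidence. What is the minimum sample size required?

Unadjusted: n₀ = 1.96² × 0.50 × 0.50 / 0.031² ≈ 999.38, so n₀ = 1000.
Finite population correction with N = 2,260: n = n₀ / (1 + (n₀−1)/N) = 1000 / (1 + 999/2260) = 1000 / 1.4420 ≈ 693.46.
Rounding up, n = 694.

694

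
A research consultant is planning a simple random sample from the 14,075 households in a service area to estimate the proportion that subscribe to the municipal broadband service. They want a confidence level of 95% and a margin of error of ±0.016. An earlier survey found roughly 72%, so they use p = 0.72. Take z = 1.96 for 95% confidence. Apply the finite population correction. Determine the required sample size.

Unadjusted: n₀ = 1.96² × 0.72 × 0.28 / 0.016² ≈ 3025.26, so n₀ = 3026.
Finite population correction with N = 14,075: n = n₀ / (1 + (n₀−1)/N) = 3026 / (1 + 3025/14075) = 3026 / 1.2149 ≈ 2490.70.
Rounding up, n = 2491.

2491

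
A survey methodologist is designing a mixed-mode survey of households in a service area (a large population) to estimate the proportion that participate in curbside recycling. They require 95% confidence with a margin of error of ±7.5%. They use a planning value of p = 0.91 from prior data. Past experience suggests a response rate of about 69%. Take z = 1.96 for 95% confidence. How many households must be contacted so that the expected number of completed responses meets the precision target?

Completed interviews needed: n₀ = 1.96² × 0.0819 / 0.075² ≈ 55.93 → 56.
At a 69% response rate, contacts needed = 56 / 0.69 ≈ 81.16 → 82.

82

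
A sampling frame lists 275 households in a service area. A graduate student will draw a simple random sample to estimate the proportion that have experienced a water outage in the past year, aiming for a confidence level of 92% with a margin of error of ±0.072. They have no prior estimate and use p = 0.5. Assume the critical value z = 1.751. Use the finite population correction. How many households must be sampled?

Unadjusted: n₀ = 1.751² × 0.50 × 0.50 / 0.072² ≈ 147.86, so n₀ = 148.
Finite population correction with N = 275: n = n₀ / (1 + (n₀−1)/N) = 148 / (1 + 147/275) = 148 / 1.5345 ≈ 96.45.
Rounding up, n = 97.

97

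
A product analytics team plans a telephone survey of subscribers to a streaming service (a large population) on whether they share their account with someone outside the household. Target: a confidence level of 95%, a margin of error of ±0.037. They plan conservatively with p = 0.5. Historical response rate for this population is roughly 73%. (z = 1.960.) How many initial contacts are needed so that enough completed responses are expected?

Completed interviews needed: n₀ = 1.960² × 0.2500 / 0.037² ≈ 701.53 → 702.
At a 73% response rate, contacts needed = 702 / 0.73 ≈ 961.64 → 962.

962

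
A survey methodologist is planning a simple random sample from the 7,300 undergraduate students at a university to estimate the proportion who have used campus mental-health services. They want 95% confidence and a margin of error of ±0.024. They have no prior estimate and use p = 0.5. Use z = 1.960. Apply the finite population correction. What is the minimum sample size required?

1358

Unadjusted: n₀ = 1.960² × 0.50 × 0.50 / 0.024² ≈ 1667.36, so n₀ = 1668.
Finite population correction with N = 7,300: n = n₀ / (1 + (n₀−1)/N) = 1668 / (1 + 1667/7300) = 1668 / 1.2284 ≈ 1357.91.
Rounding up, n = 1358.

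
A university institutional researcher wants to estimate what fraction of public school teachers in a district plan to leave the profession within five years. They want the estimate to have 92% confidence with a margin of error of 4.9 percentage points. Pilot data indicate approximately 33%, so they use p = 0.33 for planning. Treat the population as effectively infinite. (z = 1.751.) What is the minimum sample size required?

283

With p = 0.33, p(1−p) = 0.2211.
n = z²·p(1−p)/E² = 1.751² × 0.2211 / 0.049² = 3.0660 × 0.2211 / 0.002401 ≈ 282.34.
Rounding up gives n = 283.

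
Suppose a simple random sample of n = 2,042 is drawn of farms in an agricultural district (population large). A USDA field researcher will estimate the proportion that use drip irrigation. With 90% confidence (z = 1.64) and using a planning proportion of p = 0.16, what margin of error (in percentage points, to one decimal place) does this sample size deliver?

SE(p̂) = √[p(1−p)/n] = √[0.1344/2042] = 0.00811.
E = z × SE = 1.64 × 0.00811 = 0.01331, or 1.3 percentage points.

1.3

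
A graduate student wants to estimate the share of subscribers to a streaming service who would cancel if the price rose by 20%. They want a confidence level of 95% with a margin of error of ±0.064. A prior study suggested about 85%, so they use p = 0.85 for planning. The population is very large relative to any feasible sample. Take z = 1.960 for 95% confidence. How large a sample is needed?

120

With p = 0.85, p(1−p) = 0.1275.
n = z²·p(1−p)/E² = 1.960² × 0.1275 / 0.064² = 3.8416 × 0.1275 / 0.004096 ≈ 119.58.
Rounding up gives n = 120.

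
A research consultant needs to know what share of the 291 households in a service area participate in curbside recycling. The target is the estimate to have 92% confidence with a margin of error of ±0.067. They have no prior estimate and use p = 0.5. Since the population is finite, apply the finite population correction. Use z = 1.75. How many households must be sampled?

Unadjusted: n₀ = 1.75² × 0.50 × 0.50 / 0.067² ≈ 170.56, so n₀ = 171.
Finite population correction with N = 291: n = n₀ / (1 + (n₀−1)/N) = 171 / (1 + 170/291) = 171 / 1.5842 ≈ 107.94.
Rounding up, n = 108.

108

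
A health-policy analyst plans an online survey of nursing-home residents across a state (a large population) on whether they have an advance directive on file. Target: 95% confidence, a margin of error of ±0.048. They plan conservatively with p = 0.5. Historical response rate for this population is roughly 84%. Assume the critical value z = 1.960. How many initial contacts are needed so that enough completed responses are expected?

Completed interviews needed: n₀ = 1.960² × 0.2500 / 0.048² ≈ 416.84 → 417.
At an 84% response rate, contacts needed = 417 / 0.84 ≈ 496.43 → 497.

497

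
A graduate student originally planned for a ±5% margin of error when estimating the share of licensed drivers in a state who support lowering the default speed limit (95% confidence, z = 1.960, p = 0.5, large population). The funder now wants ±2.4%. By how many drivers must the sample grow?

1283

At ±5%: n = 1.960² × 0.2500 / 0.050² ≈ 384.16 → 385.
At ±2.4%: n = 1.960² × 0.2500 / 0.024² ≈ 1667.36 → 1668.
Additional respondents: 1668 − 385 = 1283.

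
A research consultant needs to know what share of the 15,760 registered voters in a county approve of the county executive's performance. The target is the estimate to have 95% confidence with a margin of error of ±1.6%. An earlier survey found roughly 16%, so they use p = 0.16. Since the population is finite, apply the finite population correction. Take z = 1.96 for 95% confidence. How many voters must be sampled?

1789

Unadjusted: n₀ = 1.96² × 0.16 × 0.84 / 0.016² ≈ 2016.84, so n₀ = 2017.
Finite population correction with N = 15,760: n = n₀ / (1 + (n₀−1)/N) = 2017 / (1 + 2016/15760) = 2017 / 1.1279 ≈ 1788.25.
Rounding up, n = 1789.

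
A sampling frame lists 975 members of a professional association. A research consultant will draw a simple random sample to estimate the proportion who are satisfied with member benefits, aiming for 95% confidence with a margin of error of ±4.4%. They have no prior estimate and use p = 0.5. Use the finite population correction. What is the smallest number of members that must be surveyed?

330

For 95% confidence, z = 1.96.
Unadjusted: n₀ = 1.96² × 0.50 × 0.50 / 0.044² ≈ 496.07, so n₀ = 497.
Finite population correction with N = 975: n = n₀ / (1 + (n₀−1)/N) = 497 / (1 + 496/975) = 497 / 1.5087 ≈ 329.42.
Rounding up, n = 330.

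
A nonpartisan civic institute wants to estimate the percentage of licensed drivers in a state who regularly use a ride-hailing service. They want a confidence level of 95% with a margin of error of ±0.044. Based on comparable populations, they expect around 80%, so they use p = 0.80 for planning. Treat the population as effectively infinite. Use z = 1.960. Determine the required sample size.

With p = 0.80, p(1−p) = 0.1600.
n = z²·p(1−p)/E² = 1.960² × 0.1600 / 0.044² = 3.8416 × 0.1600 / 0.001936 ≈ 317.49.
Rounding up gives n = 318.

318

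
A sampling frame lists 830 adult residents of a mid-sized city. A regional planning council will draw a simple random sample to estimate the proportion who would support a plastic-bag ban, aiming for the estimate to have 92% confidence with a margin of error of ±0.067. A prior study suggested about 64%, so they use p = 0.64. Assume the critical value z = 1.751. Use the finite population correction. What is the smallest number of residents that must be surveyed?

133

Unadjusted: n₀ = 1.751² × 0.64 × 0.36 / 0.067² ≈ 157.36, so n₀ = 158.
Finite population correction with N = 830: n = n₀ / (1 + (n₀−1)/N) = 158 / (1 + 157/830) = 158 / 1.1892 ≈ 132.87.
Rounding up, n = 133.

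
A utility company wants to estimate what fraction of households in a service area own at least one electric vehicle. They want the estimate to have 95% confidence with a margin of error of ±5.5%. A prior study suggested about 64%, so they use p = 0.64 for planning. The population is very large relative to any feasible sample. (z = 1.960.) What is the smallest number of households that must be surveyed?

With p = 0.64, p(1−p) = 0.2304.
n = z²·p(1−p)/E² = 1.960² × 0.2304 / 0.055² = 3.8416 × 0.2304 / 0.003025 ≈ 292.60.
Rounding up gives n = 293.

293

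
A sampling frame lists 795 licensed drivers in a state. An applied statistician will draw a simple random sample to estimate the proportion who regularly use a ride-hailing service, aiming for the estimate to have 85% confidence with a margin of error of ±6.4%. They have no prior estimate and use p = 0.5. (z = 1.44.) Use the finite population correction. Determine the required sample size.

110

Unadjusted: n₀ = 1.44² × 0.50 × 0.50 / 0.064² ≈ 126.56, so n₀ = 127.
Finite population correction with N = 795: n = n₀ / (1 + (n₀−1)/N) = 127 / (1 + 126/795) = 127 / 1.1585 ≈ 109.63.
Rounding up, n = 110.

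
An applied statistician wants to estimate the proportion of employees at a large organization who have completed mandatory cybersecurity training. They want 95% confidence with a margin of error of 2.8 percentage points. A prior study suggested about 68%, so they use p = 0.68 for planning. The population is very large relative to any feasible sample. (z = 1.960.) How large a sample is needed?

1067

With p = 0.68, p(1−p) = 0.2176.
n = z²·p(1−p)/E² = 1.960² × 0.2176 / 0.028² = 3.8416 × 0.2176 / 0.000784 ≈ 1066.24.
Rounding up gives n = 1067.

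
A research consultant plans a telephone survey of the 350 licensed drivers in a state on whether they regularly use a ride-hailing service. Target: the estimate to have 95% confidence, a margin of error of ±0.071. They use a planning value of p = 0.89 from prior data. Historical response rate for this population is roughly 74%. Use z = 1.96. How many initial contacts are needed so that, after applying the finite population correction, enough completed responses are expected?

84

Completed interviews needed (unadjusted): n₀ = 1.96² × 0.0979 / 0.071² ≈ 74.61 → 75.
FPC for N = 350: n = 75 / (1 + 74/350) = 75 / 1.2114 ≈ 61.91 → 62.
At a 74% response rate, contacts needed = 62 / 0.74 ≈ 83.78 → 84.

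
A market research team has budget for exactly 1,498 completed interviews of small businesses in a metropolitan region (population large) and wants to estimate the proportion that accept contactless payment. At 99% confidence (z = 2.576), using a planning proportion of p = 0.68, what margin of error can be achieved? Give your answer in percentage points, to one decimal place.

SE(p̂) = √[p(1−p)/n] = √[0.2176/1498] = 0.01205.
E = z × SE = 2.576 × 0.01205 = 0.03105, or 3.1 percentage points.

3.1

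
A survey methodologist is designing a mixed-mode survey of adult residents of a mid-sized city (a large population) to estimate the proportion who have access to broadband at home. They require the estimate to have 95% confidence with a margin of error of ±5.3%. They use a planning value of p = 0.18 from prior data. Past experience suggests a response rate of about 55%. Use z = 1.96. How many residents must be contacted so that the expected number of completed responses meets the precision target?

Completed interviews needed: n₀ = 1.96² × 0.1476 / 0.053² ≈ 201.86 → 202.
At a 55% response rate, contacts needed = 202 / 0.55 ≈ 367.27 → 368.

368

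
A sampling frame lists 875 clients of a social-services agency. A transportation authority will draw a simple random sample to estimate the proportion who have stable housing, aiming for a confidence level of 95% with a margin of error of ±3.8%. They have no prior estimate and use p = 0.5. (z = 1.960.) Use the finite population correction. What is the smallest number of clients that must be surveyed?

379

Unadjusted: n₀ = 1.960² × 0.50 × 0.50 / 0.038² ≈ 665.10, so n₀ = 666.
Finite population correction with N = 875: n = n₀ / (1 + (n₀−1)/N) = 666 / (1 + 665/875) = 666 / 1.7600 ≈ 378.41.
Rounding up, n = 379.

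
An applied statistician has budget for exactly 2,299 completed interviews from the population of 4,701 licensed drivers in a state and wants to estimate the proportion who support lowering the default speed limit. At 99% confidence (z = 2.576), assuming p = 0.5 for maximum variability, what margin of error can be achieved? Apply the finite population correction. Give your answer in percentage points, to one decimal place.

1.9

Finite-population factor: (N−n)/(N−1) = (4701−2299)/(4701−1) = 0.5111.
SE(p̂) = √[p(1−p)/n · (N−n)/(N−1)] = √[0.2500/2299 × 0.5111] = 0.00745.
E = z × SE = 2.576 × 0.00745 = 0.01920 ≈ 1.9 percentage points.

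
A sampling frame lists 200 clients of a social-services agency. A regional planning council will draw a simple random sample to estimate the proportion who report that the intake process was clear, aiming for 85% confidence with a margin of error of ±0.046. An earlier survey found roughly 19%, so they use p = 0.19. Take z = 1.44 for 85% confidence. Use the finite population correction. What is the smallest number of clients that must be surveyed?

87

Unadjusted: n₀ = 1.44² × 0.19 × 0.81 / 0.046² ≈ 150.82, so n₀ = 151.
Finite population correction with N = 200: n = n₀ / (1 + (n₀−1)/N) = 151 / (1 + 150/200) = 151 / 1.7500 ≈ 86.29.
Rounding up, n = 87.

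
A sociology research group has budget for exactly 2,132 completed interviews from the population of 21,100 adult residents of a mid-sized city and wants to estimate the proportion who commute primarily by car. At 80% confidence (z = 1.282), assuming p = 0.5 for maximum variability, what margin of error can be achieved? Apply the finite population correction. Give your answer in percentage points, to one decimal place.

Finite-population factor: (N−n)/(N−1) = (21100−2132)/(21100−1) = 0.8990.
SE(p̂) = √[p(1−p)/n · (N−n)/(N−1)] = √[0.2500/2132 × 0.8990] = 0.01027.
E = z × SE = 1.282 × 0.01027 = 0.01316 ≈ 1.3 percentage points.

1.3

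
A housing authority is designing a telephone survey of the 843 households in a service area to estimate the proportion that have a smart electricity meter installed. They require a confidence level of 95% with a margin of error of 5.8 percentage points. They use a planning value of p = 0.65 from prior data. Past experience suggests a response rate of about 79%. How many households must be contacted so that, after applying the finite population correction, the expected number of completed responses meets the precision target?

252

For 95% confidence, z = 1.960.
Completed interviews needed (unadjusted): n₀ = 1.960² × 0.2275 / 0.058² ≈ 259.80 → 260.
FPC for N = 843: n = 260 / (1 + 259/843) = 260 / 1.3072 ≈ 198.89 → 199.
At a 79% response rate, contacts needed = 199 / 0.79 ≈ 251.90 → 252.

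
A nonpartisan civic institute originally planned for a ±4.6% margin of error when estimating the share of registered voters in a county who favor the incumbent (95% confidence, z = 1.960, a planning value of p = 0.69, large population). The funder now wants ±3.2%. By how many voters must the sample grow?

414

At ±4.6%: n = 1.960² × 0.2139 / 0.046² ≈ 388.34 → 389.
At ±3.2%: n = 1.960² × 0.2139 / 0.032² ≈ 802.46 → 803.
Additional respondents: 803 − 389 = 414.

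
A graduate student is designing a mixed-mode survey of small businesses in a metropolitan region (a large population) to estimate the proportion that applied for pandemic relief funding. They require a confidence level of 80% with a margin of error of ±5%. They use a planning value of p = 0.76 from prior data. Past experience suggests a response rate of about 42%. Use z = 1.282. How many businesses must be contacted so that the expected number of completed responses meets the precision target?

Completed interviews needed: n₀ = 1.282² × 0.1824 / 0.050² ≈ 119.91 → 120.
At a 42% response rate, contacts needed = 120 / 0.42 ≈ 285.71 → 286.

286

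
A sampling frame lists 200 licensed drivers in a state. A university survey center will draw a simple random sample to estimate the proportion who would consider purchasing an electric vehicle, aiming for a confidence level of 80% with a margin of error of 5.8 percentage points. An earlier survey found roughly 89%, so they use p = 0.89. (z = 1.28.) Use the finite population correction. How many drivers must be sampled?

Unadjusted: n₀ = 1.28² × 0.89 × 0.11 / 0.058² ≈ 47.68, so n₀ = 48.
Finite population correction with N = 200: n = n₀ / (1 + (n₀−1)/N) = 48 / (1 + 47/200) = 48 / 1.2350 ≈ 38.87.
Rounding up, n = 39.

39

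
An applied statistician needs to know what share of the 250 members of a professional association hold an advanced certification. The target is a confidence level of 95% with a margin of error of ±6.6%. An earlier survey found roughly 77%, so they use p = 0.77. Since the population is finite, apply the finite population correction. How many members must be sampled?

For 95% confidence, z = 1.960.
Unadjusted: n₀ = 1.960² × 0.77 × 0.23 / 0.066² ≈ 156.19, so n₀ = 157.
Finite population correction with N = 250: n = n₀ / (1 + (n₀−1)/N) = 157 / (1 + 156/250) = 157 / 1.6240 ≈ 96.67.
Rounding up, n = 97.

97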